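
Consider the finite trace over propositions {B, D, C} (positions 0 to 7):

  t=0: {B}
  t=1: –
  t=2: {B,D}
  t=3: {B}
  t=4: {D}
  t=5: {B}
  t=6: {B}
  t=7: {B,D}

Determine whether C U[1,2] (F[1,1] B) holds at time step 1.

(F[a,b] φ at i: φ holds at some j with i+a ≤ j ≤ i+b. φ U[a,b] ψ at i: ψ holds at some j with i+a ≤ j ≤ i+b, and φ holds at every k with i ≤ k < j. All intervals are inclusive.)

No

Need some j in [2,3] with F[1,1] B, and C at every k in [1,j-1].
  j=2: F[1,1] B holds, but C fails at k=1 → not this j.
  j=3: F[1,1] B — fails (none in [4,4]).
No j in the window works → until fails.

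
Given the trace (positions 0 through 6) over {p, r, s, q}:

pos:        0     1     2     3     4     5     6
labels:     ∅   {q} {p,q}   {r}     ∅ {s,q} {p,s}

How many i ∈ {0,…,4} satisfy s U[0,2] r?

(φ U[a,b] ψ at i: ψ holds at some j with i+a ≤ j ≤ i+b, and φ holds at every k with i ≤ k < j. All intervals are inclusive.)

Evaluate at each i in [0,4]:
  i=0: ✗ (no rhs in [0,2])
  i=1: ✗ (lhs fails at k=1 before rhs at j=3)
  i=2: ✗ (lhs fails at k=2 before rhs at j=3)
  i=3: ✓ (rhs at j=3)
  i=4: ✗ (no rhs in [4,6])
Positions where it holds: {3} → 1.

1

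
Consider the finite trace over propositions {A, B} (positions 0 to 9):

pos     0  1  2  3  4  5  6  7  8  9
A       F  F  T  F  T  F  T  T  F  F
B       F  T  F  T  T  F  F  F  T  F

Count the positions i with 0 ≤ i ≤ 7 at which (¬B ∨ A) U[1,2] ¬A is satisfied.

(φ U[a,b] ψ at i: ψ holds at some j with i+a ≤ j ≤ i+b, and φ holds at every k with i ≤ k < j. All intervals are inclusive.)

5

Evaluate at each i in [0,7]:
  i=0: ✓ (rhs at j=1; lhs holds on [0,0])
  i=1: ✗ (lhs fails at k=1 before rhs at j=3)
  i=2: ✓ (rhs at j=3; lhs holds on [2,2])
  i=3: ✗ (lhs fails at k=3 before rhs at j=5)
  i=4: ✓ (rhs at j=5; lhs holds on [4,4])
  i=5: ✗ (no rhs in [6,7])
  i=6: ✓ (rhs at j=8; lhs holds on [6,7])
  i=7: ✓ (rhs at j=8; lhs holds on [7,7])
Positions where it holds: {0, 2, 4, 6, 7} → 5.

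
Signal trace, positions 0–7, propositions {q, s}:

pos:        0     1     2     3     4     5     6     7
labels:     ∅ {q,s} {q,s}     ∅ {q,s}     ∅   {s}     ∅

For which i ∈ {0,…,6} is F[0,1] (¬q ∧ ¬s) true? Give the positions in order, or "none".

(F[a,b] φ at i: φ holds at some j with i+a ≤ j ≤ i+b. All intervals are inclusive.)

0, 2, 3, 4, 5, 6

Evaluate at each i in [0,6]:
  i=0: ✓ (witness j=0)
  i=1: ✗ (none in [1,2])
  i=2: ✓ (witness j=3)
  i=3: ✓ (witness j=3)
  i=4: ✓ (witness j=5)
  i=5: ✓ (witness j=5)
  i=6: ✓ (witness j=7)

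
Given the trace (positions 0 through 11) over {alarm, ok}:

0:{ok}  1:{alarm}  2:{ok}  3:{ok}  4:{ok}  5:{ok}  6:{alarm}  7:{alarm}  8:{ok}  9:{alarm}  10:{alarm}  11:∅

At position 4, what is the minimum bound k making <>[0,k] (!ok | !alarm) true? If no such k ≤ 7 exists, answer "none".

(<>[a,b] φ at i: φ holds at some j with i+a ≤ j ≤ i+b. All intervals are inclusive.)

Scan j = 4,5,… for (!ok | !alarm):
  j=4: holds
First hit at j=4, so smallest k = 4-4 = 0.

0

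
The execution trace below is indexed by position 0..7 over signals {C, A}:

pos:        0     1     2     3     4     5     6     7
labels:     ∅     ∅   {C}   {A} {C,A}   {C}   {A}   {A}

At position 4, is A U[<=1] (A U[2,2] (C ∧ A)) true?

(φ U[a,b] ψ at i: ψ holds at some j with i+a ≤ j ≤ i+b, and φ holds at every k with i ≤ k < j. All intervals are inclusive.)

Need some j in [4,5] with (A U[2,2] (C ∧ A)), and A at every k in [4,j-1].
  j=4: (A U[2,2] (C ∧ A)) — fails.
  j=5: (A U[2,2] (C ∧ A)) — fails.
No j in the window works → until fails.

False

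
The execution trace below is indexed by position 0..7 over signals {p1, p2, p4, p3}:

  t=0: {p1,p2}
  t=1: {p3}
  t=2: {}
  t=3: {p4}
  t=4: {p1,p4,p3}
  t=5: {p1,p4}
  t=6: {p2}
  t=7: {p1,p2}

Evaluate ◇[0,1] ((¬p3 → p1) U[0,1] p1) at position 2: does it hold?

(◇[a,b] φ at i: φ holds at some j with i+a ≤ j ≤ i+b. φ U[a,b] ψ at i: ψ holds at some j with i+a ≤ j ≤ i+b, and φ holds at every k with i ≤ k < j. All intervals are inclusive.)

Does not hold

Check ((¬p3 → p1) U[0,1] p1) at each j in [2,3]:
  j=2: fails
  j=3: fails
No position in the window satisfies it → formula fails.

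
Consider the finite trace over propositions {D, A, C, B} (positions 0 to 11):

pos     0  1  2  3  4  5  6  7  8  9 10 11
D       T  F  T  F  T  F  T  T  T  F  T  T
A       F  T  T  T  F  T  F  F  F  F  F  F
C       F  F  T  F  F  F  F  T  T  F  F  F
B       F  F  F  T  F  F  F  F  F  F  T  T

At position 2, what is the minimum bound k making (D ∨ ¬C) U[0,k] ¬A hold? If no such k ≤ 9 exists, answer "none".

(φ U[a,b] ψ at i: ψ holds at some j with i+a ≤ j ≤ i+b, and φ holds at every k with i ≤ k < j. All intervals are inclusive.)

Need earliest j ≥ 2 with ¬A, and (D ∨ ¬C) at every k in [2,j-1].
  j=2: rhs fails.
  j=3: rhs fails.
  j=4: rhs holds; lhs holds on [2,3]. k = 2.

2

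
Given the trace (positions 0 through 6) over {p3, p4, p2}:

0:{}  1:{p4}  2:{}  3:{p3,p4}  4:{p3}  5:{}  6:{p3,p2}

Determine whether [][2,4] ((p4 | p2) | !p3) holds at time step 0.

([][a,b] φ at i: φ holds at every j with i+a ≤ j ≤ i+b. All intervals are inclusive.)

False

Check ((p4 | p2) | !p3) at every j in [2,4]:
  j=2: true
  j=3: true
  j=4: false
Fails at j=4 → formula fails.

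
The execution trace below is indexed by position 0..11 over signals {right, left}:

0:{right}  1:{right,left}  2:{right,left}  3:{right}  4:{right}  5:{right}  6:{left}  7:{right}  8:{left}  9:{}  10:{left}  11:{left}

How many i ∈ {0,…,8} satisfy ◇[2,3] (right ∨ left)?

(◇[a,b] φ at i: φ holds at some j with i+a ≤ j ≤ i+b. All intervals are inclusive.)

9

Evaluate at each i in [0,8]:
  i=0: ✓ (witness j=2)
  i=1: ✓ (witness j=3)
  i=2: ✓ (witness j=4)
  i=3: ✓ (witness j=5)
  i=4: ✓ (witness j=6)
  i=5: ✓ (witness j=7)
  i=6: ✓ (witness j=8)
  i=7: ✓ (witness j=10)
  i=8: ✓ (witness j=10)
Positions where it holds: {0, 1, 2, 3, 4, 5, 6, 7, 8} → 9.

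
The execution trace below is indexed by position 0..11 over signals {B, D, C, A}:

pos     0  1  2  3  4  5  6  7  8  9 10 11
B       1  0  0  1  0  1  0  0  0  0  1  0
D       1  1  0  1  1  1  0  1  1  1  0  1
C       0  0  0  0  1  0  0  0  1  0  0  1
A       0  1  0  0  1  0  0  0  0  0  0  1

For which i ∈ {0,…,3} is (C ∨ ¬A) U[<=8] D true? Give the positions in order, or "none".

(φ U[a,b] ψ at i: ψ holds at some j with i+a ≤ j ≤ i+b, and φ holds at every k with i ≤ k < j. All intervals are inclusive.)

Evaluate at each i in [0,3]:
  i=0: ✓ (rhs at j=0)
  i=1: ✓ (rhs at j=1)
  i=2: ✓ (rhs at j=3; lhs holds on [2,2])
  i=3: ✓ (rhs at j=3)

0, 1, 2, 3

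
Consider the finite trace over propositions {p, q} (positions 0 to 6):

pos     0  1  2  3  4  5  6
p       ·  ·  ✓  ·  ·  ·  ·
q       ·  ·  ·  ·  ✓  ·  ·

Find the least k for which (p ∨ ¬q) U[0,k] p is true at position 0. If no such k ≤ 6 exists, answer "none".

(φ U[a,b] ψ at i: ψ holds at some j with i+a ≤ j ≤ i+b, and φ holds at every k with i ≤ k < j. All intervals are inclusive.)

Need earliest j ≥ 0 with p, and (p ∨ ¬q) at every k in [0,j-1].
  j=0: rhs fails.
  j=1: rhs fails.
  j=2: rhs holds; lhs holds on [0,1]. k = 2.

2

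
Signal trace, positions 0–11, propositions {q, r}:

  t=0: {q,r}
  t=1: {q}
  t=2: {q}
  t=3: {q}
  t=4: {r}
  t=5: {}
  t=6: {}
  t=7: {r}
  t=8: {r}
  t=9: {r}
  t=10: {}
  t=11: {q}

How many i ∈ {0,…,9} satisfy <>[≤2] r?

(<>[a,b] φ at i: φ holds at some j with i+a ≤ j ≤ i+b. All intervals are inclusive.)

Evaluate at each i in [0,9]:
  i=0: ✓ (witness j=0)
  i=1: ✗ (none in [1,3])
  i=2: ✓ (witness j=4)
  i=3: ✓ (witness j=4)
  i=4: ✓ (witness j=4)
  i=5: ✓ (witness j=7)
  i=6: ✓ (witness j=7)
  i=7: ✓ (witness j=7)
  i=8: ✓ (witness j=8)
  i=9: ✓ (witness j=9)
Positions where it holds: {0, 2, 3, 4, 5, 6, 7, 8, 9} → 9.

9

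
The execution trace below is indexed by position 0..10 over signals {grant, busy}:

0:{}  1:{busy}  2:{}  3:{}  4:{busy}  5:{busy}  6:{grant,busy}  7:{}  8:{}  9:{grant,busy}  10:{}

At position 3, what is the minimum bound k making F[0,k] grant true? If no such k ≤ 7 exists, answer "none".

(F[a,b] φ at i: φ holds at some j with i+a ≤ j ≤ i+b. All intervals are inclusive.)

Scan j = 3,4,… for grant:
  j=3: fails
  j=4: fails
  j=5: fails
  j=6: holds
First hit at j=6, so smallest k = 6-3 = 3.

3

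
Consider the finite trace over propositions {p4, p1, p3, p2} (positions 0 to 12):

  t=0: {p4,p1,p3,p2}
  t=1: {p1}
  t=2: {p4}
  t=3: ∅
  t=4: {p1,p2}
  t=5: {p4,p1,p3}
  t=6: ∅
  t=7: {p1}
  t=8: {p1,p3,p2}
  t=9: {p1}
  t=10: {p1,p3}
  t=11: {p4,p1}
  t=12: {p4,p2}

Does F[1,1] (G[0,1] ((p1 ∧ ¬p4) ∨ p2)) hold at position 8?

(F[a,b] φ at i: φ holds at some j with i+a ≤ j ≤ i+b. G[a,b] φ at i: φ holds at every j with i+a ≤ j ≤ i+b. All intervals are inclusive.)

Holds

Check G[0,1] ((p1 ∧ ¬p4) ∨ p2) at each j in [9,9]:
  j=9: holds on [9,10]
Found at j=9 → formula holds.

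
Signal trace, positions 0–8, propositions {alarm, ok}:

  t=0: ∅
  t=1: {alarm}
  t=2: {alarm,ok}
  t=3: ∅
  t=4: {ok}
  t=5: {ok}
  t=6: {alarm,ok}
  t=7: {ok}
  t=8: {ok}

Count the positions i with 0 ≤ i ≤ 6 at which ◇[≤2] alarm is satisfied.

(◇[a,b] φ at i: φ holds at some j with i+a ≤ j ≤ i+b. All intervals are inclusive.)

Evaluate at each i in [0,6]:
  i=0: ✓ (witness j=1)
  i=1: ✓ (witness j=1)
  i=2: ✓ (witness j=2)
  i=3: ✗ (none in [3,5])
  i=4: ✓ (witness j=6)
  i=5: ✓ (witness j=6)
  i=6: ✓ (witness j=6)
Positions where it holds: {0, 1, 2, 4, 5, 6} → 6.

6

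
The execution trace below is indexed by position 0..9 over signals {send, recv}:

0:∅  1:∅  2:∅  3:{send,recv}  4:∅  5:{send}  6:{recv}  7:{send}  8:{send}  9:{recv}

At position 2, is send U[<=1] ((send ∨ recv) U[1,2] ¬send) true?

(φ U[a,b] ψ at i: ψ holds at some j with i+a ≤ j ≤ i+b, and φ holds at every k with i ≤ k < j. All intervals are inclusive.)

Need some j in [2,3] with ((send ∨ recv) U[1,2] ¬send), and send at every k in [2,j-1].
  j=2: ((send ∨ recv) U[1,2] ¬send) — fails.
  j=3: ((send ∨ recv) U[1,2] ¬send) holds, but send fails at k=2 → not this j.
No j in the window works → until fails.

No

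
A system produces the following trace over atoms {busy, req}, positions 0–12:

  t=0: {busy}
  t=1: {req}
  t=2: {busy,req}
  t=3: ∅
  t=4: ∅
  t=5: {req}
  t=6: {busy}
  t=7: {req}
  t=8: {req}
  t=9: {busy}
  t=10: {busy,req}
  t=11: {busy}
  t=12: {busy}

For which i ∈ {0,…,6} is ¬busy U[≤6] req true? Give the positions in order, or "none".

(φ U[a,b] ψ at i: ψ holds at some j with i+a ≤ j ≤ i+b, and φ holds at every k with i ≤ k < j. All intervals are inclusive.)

1, 2, 3, 4, 5

Evaluate at each i in [0,6]:
  i=0: ✗ (lhs fails at k=0 before rhs at j=1)
  i=1: ✓ (rhs at j=1)
  i=2: ✓ (rhs at j=2)
  i=3: ✓ (rhs at j=5; lhs holds on [3,4])
  i=4: ✓ (rhs at j=5; lhs holds on [4,4])
  i=5: ✓ (rhs at j=5)
  i=6: ✗ (lhs fails at k=6 before rhs at j=7)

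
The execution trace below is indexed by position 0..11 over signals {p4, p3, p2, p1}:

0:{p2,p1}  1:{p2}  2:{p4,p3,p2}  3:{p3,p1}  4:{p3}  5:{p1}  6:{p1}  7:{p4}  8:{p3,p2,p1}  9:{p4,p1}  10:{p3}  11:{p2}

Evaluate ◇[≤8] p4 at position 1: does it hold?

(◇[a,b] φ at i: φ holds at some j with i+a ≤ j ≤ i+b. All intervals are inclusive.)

Check p4 at each j in [1,9]:
  j=1: false
  j=2: true
  j=3: false
  j=4: false
  j=5: false
  j=6: false
  j=7: true
  j=8: false
  j=9: true
Found at j=2 → formula holds.

True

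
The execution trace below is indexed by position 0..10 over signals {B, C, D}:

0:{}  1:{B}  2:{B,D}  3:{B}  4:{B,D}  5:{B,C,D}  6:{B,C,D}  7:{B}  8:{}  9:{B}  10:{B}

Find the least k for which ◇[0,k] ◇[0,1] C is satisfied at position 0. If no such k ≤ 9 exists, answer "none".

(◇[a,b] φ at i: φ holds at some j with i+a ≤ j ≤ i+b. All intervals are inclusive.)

4

Scan j = 0,1,… for ◇[0,1] C:
  j=0: fails
  j=1: fails
  j=2: fails
  j=3: fails
  j=4: holds
First hit at j=4, so smallest k = 4-0 = 4.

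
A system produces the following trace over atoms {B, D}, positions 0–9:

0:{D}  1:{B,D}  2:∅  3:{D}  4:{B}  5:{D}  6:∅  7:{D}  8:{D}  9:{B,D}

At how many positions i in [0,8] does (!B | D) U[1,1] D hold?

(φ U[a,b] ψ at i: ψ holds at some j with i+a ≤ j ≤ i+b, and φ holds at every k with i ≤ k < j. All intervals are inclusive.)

5

Evaluate at each i in [0,8]:
  i=0: ✓ (rhs at j=1; lhs holds on [0,0])
  i=1: ✗ (no rhs in [2,2])
  i=2: ✓ (rhs at j=3; lhs holds on [2,2])
  i=3: ✗ (no rhs in [4,4])
  i=4: ✗ (lhs fails at k=4 before rhs at j=5)
  i=5: ✗ (no rhs in [6,6])
  i=6: ✓ (rhs at j=7; lhs holds on [6,6])
  i=7: ✓ (rhs at j=8; lhs holds on [7,7])
  i=8: ✓ (rhs at j=9; lhs holds on [8,8])
Positions where it holds: {0, 2, 6, 7, 8} → 5.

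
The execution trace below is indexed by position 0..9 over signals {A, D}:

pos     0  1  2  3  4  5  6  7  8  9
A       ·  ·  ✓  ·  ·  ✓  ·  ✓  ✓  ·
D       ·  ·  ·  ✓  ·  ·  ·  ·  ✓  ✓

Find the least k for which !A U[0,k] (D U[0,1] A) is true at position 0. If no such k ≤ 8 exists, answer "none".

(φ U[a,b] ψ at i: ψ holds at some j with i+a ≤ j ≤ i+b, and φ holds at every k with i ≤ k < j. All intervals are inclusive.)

Need earliest j ≥ 0 with (D U[0,1] A), and !A at every k in [0,j-1].
  j=0: rhs fails.
  j=1: rhs fails.
  j=2: rhs holds; lhs holds on [0,1]. k = 2.

2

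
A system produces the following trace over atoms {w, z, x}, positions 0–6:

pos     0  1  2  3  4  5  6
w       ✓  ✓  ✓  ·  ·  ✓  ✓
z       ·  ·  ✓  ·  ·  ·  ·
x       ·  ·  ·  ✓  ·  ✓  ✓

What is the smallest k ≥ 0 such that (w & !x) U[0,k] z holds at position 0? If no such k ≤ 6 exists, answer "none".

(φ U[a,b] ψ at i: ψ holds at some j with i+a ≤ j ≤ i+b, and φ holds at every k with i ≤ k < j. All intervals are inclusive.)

2

Need earliest j ≥ 0 with z, and (w & !x) at every k in [0,j-1].
  j=0: rhs fails.
  j=1: rhs fails.
  j=2: rhs holds; lhs holds on [0,1]. k = 2.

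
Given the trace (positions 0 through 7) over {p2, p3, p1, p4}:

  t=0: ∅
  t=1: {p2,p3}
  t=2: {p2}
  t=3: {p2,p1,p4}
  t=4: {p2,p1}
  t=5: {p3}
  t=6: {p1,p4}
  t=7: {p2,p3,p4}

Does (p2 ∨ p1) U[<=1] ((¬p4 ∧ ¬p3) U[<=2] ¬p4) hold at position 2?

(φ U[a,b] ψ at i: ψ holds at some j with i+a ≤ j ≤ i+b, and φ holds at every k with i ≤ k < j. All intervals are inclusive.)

True

Need some j in [2,3] with ((¬p4 ∧ ¬p3) U[<=2] ¬p4), and (p2 ∨ p1) at every k in [2,j-1].
  j=2: ((¬p4 ∧ ¬p3) U[<=2] ¬p4) holds; no prefix to check → satisfied.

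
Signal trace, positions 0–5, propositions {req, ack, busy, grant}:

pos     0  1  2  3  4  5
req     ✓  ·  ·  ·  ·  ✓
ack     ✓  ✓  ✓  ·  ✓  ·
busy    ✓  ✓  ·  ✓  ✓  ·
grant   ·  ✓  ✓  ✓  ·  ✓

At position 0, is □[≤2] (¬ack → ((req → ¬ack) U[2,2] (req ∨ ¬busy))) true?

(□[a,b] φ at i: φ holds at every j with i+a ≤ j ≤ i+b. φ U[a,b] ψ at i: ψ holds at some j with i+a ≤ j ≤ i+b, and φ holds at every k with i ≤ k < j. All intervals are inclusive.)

Holds

Check (¬ack → ((req → ¬ack) U[2,2] (req ∨ ¬busy))) at every j in [0,2]:
  j=0: antecedent false → ✓
  j=1: antecedent false → ✓
  j=2: antecedent false → ✓
All positions satisfy it → formula holds.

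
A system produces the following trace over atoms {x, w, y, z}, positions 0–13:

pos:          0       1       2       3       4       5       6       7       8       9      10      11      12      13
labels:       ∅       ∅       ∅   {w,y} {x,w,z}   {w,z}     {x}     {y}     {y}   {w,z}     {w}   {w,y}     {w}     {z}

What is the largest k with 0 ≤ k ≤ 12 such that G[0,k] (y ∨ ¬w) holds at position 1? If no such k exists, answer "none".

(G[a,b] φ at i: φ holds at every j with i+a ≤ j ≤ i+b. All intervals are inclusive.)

2

(y ∨ ¬w) must hold from j=1 onward; find where it first fails.
  j=1: holds
  j=2: holds
  j=3: holds
  j=4: fails
Holds on [1,3], so largest k = 2.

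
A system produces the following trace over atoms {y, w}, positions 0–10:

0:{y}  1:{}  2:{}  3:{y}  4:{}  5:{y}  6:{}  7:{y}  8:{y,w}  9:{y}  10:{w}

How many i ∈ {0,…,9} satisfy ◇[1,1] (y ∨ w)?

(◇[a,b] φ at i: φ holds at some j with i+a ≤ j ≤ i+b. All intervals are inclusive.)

Evaluate at each i in [0,9]:
  i=0: ✗ (none in [1,1])
  i=1: ✗ (none in [2,2])
  i=2: ✓ (witness j=3)
  i=3: ✗ (none in [4,4])
  i=4: ✓ (witness j=5)
  i=5: ✗ (none in [6,6])
  i=6: ✓ (witness j=7)
  i=7: ✓ (witness j=8)
  i=8: ✓ (witness j=9)
  i=9: ✓ (witness j=10)
Positions where it holds: {2, 4, 6, 7, 8, 9} → 6.

6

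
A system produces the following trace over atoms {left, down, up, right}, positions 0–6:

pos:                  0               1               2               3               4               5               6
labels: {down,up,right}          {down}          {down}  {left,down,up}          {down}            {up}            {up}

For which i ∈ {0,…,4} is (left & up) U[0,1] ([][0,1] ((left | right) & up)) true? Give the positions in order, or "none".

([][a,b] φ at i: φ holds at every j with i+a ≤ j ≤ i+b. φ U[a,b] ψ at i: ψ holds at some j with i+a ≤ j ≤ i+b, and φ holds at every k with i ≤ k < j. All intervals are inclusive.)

Evaluate at each i in [0,4]:
  i=0: ✗ (no rhs in [0,1])
  i=1: ✗ (no rhs in [1,2])
  i=2: ✗ (no rhs in [2,3])
  i=3: ✗ (no rhs in [3,4])
  i=4: ✗ (no rhs in [4,5])

none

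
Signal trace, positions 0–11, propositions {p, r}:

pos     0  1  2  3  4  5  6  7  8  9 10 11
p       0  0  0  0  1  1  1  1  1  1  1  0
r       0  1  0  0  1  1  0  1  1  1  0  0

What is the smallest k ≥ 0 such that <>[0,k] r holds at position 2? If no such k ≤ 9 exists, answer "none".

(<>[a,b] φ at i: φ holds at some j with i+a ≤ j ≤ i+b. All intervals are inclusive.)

2

Scan j = 2,3,… for r:
  j=2: fails
  j=3: fails
  j=4: holds
First hit at j=4, so smallest k = 4-2 = 2.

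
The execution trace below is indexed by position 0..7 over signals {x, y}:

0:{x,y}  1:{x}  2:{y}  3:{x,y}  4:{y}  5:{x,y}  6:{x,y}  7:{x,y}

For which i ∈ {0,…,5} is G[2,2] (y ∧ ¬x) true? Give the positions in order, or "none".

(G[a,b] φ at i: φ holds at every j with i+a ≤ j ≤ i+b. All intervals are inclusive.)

0, 2

Evaluate at each i in [0,5]:
  i=0: ✓ (all of [2,2])
  i=1: ✗ (fails at j=3)
  i=2: ✓ (all of [4,4])
  i=3: ✗ (fails at j=5)
  i=4: ✗ (fails at j=6)
  i=5: ✗ (fails at j=7)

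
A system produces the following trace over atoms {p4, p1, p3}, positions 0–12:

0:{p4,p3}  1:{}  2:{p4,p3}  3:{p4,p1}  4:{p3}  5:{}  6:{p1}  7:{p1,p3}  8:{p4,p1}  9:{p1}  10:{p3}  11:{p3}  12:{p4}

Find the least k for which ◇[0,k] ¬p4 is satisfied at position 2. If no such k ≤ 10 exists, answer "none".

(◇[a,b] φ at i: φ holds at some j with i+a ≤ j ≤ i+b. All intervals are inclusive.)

2

Scan j = 2,3,… for ¬p4:
  j=2: fails
  j=3: fails
  j=4: holds
First hit at j=4, so smallest k = 4-2 = 2.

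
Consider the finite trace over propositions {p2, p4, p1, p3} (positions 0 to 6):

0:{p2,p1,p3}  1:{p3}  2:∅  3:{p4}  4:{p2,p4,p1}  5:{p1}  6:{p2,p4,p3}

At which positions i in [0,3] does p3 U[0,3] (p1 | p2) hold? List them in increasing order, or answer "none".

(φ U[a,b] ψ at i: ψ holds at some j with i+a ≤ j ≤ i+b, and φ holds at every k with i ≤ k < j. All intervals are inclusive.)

Evaluate at each i in [0,3]:
  i=0: ✓ (rhs at j=0)
  i=1: ✗ (lhs fails at k=2 before rhs at j=4)
  i=2: ✗ (lhs fails at k=2 before rhs at j=4)
  i=3: ✗ (lhs fails at k=3 before rhs at j=4)

0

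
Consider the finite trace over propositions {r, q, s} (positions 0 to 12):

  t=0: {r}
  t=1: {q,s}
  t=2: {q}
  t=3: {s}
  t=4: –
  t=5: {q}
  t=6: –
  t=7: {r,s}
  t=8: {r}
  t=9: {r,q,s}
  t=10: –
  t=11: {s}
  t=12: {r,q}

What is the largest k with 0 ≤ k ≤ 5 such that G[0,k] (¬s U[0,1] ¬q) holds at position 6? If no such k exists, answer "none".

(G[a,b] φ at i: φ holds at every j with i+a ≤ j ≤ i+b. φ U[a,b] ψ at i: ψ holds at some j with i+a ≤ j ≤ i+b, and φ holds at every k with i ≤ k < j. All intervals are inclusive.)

2

(¬s U[0,1] ¬q) must hold from j=6 onward; find where it first fails.
  j=6: holds
  j=7: holds
  j=8: holds
  j=9: fails
Holds on [6,8], so largest k = 2.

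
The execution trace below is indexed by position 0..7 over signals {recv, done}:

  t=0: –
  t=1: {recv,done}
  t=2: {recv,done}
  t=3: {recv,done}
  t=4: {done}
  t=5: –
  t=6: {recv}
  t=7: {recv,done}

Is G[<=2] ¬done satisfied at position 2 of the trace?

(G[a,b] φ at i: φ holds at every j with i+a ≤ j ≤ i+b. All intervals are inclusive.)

Check ¬done at every j in [2,4]:
  j=2: false
  j=3: false
  j=4: false
Fails at j=2 → formula fails.

Does not hold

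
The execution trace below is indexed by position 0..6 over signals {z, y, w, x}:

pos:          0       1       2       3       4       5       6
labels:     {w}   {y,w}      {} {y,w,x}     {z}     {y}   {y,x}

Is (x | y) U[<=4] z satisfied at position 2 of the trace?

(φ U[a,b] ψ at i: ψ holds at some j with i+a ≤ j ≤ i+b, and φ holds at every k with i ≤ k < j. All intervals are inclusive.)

Does not hold

Need some j in [2,6] with z, and (x | y) at every k in [2,j-1].
  j=2: z false.
  j=3: z false.
  j=4: z holds, but (x | y) fails at k=2 → not this j.
  j=5: z false.
  j=6: z false.
No j in the window works → until fails.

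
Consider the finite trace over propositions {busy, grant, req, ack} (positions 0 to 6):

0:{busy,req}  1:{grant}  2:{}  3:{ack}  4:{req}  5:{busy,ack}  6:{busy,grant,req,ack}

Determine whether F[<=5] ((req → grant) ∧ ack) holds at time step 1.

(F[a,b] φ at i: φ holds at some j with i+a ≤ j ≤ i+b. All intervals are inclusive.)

Check ((req → grant) ∧ ack) at each j in [1,6]:
  j=1: false
  j=2: false
  j=3: true
  j=4: false
  j=5: true
  j=6: true
Found at j=3 → formula holds.

Yes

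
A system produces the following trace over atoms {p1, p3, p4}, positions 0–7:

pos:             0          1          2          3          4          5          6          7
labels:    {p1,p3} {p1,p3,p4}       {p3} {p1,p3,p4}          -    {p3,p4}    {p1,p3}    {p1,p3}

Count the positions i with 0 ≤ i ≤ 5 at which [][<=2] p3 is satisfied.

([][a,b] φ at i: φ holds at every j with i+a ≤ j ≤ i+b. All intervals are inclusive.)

Evaluate at each i in [0,5]:
  i=0: ✓ (all of [0,2])
  i=1: ✓ (all of [1,3])
  i=2: ✗ (fails at j=4)
  i=3: ✗ (fails at j=4)
  i=4: ✗ (fails at j=4)
  i=5: ✓ (all of [5,7])
Positions where it holds: {0, 1, 5} → 3.

3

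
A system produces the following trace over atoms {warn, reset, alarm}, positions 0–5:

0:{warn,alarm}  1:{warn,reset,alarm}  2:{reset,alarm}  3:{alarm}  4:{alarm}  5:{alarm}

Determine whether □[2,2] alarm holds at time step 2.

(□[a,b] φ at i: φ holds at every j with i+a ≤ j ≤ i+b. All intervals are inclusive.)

Check alarm at every j in [4,4]:
  j=4: true
All positions satisfy it → formula holds.

Holds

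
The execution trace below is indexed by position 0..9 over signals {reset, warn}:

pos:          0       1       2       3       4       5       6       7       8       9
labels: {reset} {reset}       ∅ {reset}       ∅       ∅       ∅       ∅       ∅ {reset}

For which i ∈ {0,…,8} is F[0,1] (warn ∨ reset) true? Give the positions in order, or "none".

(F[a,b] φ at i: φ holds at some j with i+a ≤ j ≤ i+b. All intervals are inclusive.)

Evaluate at each i in [0,8]:
  i=0: ✓ (witness j=0)
  i=1: ✓ (witness j=1)
  i=2: ✓ (witness j=3)
  i=3: ✓ (witness j=3)
  i=4: ✗ (none in [4,5])
  i=5: ✗ (none in [5,6])
  i=6: ✗ (none in [6,7])
  i=7: ✗ (none in [7,8])
  i=8: ✓ (witness j=9)

0, 1, 2, 3, 8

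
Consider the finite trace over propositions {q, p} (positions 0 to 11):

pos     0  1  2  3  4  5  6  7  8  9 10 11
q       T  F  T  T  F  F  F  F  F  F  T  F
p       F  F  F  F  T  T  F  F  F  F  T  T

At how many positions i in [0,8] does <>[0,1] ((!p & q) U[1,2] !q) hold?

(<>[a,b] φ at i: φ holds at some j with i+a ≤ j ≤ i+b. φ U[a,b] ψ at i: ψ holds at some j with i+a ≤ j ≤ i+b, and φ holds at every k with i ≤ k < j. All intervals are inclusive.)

Evaluate at each i in [0,8]:
  i=0: ✓ (witness j=0)
  i=1: ✓ (witness j=2)
  i=2: ✓ (witness j=2)
  i=3: ✓ (witness j=3)
  i=4: ✗ (none in [4,5])
  i=5: ✗ (none in [5,6])
  i=6: ✗ (none in [6,7])
  i=7: ✗ (none in [7,8])
  i=8: ✗ (none in [8,9])
Positions where it holds: {0, 1, 2, 3} → 4.

4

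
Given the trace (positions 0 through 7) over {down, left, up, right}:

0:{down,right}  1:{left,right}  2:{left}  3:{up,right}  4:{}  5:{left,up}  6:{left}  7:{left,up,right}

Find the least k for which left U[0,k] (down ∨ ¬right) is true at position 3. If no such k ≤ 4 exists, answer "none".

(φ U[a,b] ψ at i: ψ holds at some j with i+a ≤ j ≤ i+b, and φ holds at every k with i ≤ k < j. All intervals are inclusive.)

Need earliest j ≥ 3 with (down ∨ ¬right), and left at every k in [3,j-1].
  j=3: rhs fails.
  j=4: rhs holds but lhs fails at k=3.
  j=5: rhs holds but lhs fails at k=3.
  j=6: rhs holds but lhs fails at k=3.
  j=7: rhs fails.
No witness within the range → none.

none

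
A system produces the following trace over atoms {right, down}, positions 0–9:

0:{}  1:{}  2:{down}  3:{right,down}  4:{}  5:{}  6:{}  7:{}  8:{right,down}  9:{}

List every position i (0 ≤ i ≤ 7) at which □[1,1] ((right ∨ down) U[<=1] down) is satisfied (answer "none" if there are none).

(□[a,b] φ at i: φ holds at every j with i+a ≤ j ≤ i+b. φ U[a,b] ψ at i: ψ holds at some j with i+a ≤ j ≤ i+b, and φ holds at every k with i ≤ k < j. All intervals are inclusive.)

1, 2, 7

Evaluate at each i in [0,7]:
  i=0: ✗ (fails at j=1)
  i=1: ✓ (all of [2,2])
  i=2: ✓ (all of [3,3])
  i=3: ✗ (fails at j=4)
  i=4: ✗ (fails at j=5)
  i=5: ✗ (fails at j=6)
  i=6: ✗ (fails at j=7)
  i=7: ✓ (all of [8,8])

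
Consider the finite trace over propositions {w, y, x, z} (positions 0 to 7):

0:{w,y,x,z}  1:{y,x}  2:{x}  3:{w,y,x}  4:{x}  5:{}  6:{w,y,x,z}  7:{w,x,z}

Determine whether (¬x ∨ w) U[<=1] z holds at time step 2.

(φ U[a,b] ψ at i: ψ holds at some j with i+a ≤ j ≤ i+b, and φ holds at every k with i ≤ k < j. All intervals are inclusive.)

Need some j in [2,3] with z, and (¬x ∨ w) at every k in [2,j-1].
  j=2: z false.
  j=3: z false.
No j in the window works → until fails.

Does not hold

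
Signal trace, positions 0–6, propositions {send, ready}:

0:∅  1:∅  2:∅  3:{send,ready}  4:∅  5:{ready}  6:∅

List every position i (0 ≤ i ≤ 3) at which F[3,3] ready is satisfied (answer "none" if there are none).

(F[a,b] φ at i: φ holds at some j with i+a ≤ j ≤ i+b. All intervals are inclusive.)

Evaluate at each i in [0,3]:
  i=0: ✓ (witness j=3)
  i=1: ✗ (none in [4,4])
  i=2: ✓ (witness j=5)
  i=3: ✗ (none in [6,6])

0, 2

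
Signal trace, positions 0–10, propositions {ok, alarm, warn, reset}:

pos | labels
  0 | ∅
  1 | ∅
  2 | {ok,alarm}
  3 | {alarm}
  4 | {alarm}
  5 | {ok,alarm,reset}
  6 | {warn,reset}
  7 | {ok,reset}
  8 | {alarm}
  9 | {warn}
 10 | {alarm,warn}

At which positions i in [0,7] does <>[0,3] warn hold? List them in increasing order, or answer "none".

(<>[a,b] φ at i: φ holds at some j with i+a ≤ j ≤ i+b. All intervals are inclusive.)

3, 4, 5, 6, 7

Evaluate at each i in [0,7]:
  i=0: ✗ (none in [0,3])
  i=1: ✗ (none in [1,4])
  i=2: ✗ (none in [2,5])
  i=3: ✓ (witness j=6)
  i=4: ✓ (witness j=6)
  i=5: ✓ (witness j=6)
  i=6: ✓ (witness j=6)
  i=7: ✓ (witness j=9)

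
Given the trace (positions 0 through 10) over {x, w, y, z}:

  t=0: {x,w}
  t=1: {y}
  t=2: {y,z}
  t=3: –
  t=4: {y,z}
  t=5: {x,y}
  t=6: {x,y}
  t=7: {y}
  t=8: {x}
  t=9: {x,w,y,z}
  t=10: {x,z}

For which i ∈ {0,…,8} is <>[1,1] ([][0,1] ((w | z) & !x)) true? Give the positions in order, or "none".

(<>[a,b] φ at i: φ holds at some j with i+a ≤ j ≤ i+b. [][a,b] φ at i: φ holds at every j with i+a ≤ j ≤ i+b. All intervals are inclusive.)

none

Evaluate at each i in [0,8]:
  i=0: ✗ (none in [1,1])
  i=1: ✗ (none in [2,2])
  i=2: ✗ (none in [3,3])
  i=3: ✗ (none in [4,4])
  i=4: ✗ (none in [5,5])
  i=5: ✗ (none in [6,6])
  i=6: ✗ (none in [7,7])
  i=7: ✗ (none in [8,8])
  i=8: ✗ (none in [9,9])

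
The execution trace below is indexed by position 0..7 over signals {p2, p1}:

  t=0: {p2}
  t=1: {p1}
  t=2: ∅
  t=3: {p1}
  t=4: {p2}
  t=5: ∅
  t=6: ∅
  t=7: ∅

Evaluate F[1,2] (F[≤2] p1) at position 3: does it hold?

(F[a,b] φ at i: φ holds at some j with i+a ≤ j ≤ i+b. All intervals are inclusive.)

Check F[≤2] p1 at each j in [4,5]:
  j=4: fails (none in [4,6])
  j=5: fails (none in [5,7])
No position in the window satisfies it → formula fails.

False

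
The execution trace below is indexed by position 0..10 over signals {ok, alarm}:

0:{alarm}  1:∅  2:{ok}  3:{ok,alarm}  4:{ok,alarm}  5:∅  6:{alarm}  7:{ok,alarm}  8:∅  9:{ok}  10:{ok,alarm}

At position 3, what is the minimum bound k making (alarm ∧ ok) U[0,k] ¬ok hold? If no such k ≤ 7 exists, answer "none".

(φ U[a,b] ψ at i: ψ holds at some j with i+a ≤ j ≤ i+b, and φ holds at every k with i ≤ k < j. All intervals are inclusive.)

Need earliest j ≥ 3 with ¬ok, and (alarm ∧ ok) at every k in [3,j-1].
  j=3: rhs fails.
  j=4: rhs fails.
  j=5: rhs holds; lhs holds on [3,4]. k = 2.

2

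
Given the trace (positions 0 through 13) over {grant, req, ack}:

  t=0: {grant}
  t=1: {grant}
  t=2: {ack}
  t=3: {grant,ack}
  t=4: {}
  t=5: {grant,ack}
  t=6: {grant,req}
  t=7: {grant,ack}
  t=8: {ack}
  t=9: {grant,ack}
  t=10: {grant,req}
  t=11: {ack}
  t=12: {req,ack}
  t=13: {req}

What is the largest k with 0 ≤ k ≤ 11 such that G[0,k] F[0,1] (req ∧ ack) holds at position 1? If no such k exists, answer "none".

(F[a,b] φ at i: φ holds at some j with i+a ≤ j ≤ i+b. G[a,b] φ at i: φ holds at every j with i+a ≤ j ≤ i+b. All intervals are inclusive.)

none

F[0,1] (req ∧ ack) must hold from j=1 onward; find where it first fails.
  j=1: fails → no k works.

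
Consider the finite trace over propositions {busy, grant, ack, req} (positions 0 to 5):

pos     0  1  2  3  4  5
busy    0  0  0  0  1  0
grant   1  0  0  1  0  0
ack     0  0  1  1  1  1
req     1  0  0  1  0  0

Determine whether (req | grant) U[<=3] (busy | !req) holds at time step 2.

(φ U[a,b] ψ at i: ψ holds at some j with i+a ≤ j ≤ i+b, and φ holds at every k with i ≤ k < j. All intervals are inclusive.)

Need some j in [2,5] with (busy | !req), and (req | grant) at every k in [2,j-1].
  j=2: (busy | !req) holds; no prefix to check → satisfied.

Holds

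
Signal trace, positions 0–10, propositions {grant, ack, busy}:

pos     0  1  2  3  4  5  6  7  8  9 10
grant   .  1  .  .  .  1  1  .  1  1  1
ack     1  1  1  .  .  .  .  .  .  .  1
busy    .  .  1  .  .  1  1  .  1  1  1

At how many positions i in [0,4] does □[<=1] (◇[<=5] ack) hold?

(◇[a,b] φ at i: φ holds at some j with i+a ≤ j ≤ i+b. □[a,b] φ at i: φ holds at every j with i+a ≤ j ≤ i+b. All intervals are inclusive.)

Evaluate at each i in [0,4]:
  i=0: ✓ (all of [0,1])
  i=1: ✓ (all of [1,2])
  i=2: ✗ (fails at j=3)
  i=3: ✗ (fails at j=3)
  i=4: ✗ (fails at j=4)
Positions where it holds: {0, 1} → 2.

2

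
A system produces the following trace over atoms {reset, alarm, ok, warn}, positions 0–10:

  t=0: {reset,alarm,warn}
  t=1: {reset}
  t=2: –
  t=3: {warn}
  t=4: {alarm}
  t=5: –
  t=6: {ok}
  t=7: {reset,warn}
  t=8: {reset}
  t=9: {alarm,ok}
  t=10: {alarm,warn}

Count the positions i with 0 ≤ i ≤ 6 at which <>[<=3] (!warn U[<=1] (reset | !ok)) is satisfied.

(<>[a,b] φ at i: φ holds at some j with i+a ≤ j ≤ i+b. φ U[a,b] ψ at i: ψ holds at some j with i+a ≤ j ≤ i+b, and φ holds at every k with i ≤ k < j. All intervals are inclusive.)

7

Evaluate at each i in [0,6]:
  i=0: ✓ (witness j=0)
  i=1: ✓ (witness j=1)
  i=2: ✓ (witness j=2)
  i=3: ✓ (witness j=3)
  i=4: ✓ (witness j=4)
  i=5: ✓ (witness j=5)
  i=6: ✓ (witness j=6)
Positions where it holds: {0, 1, 2, 3, 4, 5, 6} → 7.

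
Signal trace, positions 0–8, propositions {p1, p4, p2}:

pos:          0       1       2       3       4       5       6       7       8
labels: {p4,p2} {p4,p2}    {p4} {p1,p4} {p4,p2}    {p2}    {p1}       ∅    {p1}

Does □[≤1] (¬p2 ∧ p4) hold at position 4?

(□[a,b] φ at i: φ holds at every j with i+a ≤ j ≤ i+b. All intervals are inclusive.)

No

Check (¬p2 ∧ p4) at every j in [4,5]:
  j=4: false
  j=5: false
Fails at j=4 → formula fails.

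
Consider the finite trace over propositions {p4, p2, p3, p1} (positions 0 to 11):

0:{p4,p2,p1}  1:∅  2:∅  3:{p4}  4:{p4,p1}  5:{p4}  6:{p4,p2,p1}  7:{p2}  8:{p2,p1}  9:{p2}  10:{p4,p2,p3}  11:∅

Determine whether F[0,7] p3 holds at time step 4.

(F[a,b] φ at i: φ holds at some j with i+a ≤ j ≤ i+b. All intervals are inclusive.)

Holds

Check p3 at each j in [4,11]:
  j=4: false
  j=5: false
  j=6: false
  j=7: false
  j=8: false
  j=9: false
  j=10: true
  j=11: false
Found at j=10 → formula holds.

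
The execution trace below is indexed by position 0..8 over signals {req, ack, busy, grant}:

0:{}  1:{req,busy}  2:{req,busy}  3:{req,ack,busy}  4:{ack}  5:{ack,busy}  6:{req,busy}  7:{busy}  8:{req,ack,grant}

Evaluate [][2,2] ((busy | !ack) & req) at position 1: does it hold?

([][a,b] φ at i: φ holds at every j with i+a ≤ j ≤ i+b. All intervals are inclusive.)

Holds

Check ((busy | !ack) & req) at every j in [3,3]:
  j=3: true
All positions satisfy it → formula holds.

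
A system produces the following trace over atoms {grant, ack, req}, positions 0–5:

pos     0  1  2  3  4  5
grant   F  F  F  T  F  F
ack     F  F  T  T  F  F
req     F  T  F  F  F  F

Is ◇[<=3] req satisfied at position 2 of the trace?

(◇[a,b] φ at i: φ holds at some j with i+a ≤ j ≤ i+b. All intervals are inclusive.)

Check req at each j in [2,5]:
  j=2: false
  j=3: false
  j=4: false
  j=5: false
No position in the window satisfies it → formula fails.

Does not hold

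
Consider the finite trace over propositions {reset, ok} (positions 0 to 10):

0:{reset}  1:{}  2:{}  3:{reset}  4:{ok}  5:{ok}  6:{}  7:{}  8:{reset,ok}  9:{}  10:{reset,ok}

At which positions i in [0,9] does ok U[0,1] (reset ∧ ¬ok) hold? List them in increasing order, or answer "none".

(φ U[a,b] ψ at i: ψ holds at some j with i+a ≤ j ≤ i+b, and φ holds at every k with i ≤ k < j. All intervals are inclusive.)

Evaluate at each i in [0,9]:
  i=0: ✓ (rhs at j=0)
  i=1: ✗ (no rhs in [1,2])
  i=2: ✗ (lhs fails at k=2 before rhs at j=3)
  i=3: ✓ (rhs at j=3)
  i=4: ✗ (no rhs in [4,5])
  i=5: ✗ (no rhs in [5,6])
  i=6: ✗ (no rhs in [6,7])
  i=7: ✗ (no rhs in [7,8])
  i=8: ✗ (no rhs in [8,9])
  i=9: ✗ (no rhs in [9,10])

0, 3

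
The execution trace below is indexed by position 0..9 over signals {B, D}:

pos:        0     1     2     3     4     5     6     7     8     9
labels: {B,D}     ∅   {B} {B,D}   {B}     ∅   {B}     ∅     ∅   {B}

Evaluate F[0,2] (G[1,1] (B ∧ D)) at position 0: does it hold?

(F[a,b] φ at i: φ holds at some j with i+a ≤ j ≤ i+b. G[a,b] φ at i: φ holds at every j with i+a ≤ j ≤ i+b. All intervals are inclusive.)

Check G[1,1] (B ∧ D) at each j in [0,2]:
  j=0: fails at 1
  j=1: fails at 2
  j=2: holds on [3,3]
Found at j=2 → formula holds.

True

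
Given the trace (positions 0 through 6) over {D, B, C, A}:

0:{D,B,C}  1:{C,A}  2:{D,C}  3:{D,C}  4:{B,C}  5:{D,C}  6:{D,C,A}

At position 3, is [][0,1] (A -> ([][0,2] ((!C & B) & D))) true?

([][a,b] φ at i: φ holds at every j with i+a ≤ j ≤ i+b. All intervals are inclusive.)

Check (A -> ([][0,2] ((!C & B) & D))) at every j in [3,4]:
  j=3: antecedent false → ✓
  j=4: antecedent false → ✓
All positions satisfy it → formula holds.

True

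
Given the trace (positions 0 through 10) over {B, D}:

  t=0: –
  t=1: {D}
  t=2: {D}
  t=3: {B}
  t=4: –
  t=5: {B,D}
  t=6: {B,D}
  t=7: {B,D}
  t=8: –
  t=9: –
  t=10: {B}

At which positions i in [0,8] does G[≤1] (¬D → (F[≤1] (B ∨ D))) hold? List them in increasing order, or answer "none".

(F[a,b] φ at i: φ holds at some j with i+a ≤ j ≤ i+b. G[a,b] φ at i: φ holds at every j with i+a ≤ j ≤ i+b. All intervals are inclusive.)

0, 1, 2, 3, 4, 5, 6

Evaluate at each i in [0,8]:
  i=0: ✓ (all of [0,1])
  i=1: ✓ (all of [1,2])
  i=2: ✓ (all of [2,3])
  i=3: ✓ (all of [3,4])
  i=4: ✓ (all of [4,5])
  i=5: ✓ (all of [5,6])
  i=6: ✓ (all of [6,7])
  i=7: ✗ (fails at j=8)
  i=8: ✗ (fails at j=8)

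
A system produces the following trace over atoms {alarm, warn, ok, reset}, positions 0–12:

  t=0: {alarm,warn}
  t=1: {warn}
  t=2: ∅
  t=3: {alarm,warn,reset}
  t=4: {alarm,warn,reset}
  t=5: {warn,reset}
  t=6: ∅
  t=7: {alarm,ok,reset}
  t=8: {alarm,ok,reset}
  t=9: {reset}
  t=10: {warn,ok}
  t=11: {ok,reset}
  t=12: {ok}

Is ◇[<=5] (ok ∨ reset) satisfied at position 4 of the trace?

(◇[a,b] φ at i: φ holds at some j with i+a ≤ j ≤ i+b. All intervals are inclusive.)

Check (ok ∨ reset) at each j in [4,9]:
  j=4: true
  j=5: true
  j=6: false
  j=7: true
  j=8: true
  j=9: true
Found at j=4 → formula holds.

Yes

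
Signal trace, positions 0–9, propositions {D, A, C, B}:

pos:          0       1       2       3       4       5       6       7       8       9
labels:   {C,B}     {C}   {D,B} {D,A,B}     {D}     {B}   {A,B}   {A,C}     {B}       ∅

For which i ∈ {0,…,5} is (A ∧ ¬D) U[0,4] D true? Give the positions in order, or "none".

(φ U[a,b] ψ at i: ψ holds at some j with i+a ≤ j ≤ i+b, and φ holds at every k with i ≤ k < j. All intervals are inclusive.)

2, 3, 4

Evaluate at each i in [0,5]:
  i=0: ✗ (lhs fails at k=0 before rhs at j=2)
  i=1: ✗ (lhs fails at k=1 before rhs at j=2)
  i=2: ✓ (rhs at j=2)
  i=3: ✓ (rhs at j=3)
  i=4: ✓ (rhs at j=4)
  i=5: ✗ (no rhs in [5,9])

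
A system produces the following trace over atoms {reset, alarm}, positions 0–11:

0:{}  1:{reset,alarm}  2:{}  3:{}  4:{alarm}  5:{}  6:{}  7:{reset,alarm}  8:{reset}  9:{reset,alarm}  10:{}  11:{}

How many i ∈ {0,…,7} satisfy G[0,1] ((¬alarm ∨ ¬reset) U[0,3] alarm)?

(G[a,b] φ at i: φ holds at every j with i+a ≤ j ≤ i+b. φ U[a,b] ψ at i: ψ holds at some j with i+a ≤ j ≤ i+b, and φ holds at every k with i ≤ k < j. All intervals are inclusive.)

8

Evaluate at each i in [0,7]:
  i=0: ✓ (all of [0,1])
  i=1: ✓ (all of [1,2])
  i=2: ✓ (all of [2,3])
  i=3: ✓ (all of [3,4])
  i=4: ✓ (all of [4,5])
  i=5: ✓ (all of [5,6])
  i=6: ✓ (all of [6,7])
  i=7: ✓ (all of [7,8])
Positions where it holds: {0, 1, 2, 3, 4, 5, 6, 7} → 8.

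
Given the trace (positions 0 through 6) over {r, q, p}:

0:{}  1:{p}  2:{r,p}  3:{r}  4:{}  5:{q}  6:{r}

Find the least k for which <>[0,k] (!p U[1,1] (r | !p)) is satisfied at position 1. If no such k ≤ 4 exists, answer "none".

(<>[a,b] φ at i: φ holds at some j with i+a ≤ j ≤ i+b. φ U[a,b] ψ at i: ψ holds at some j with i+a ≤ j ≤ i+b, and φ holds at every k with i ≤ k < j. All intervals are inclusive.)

Scan j = 1,2,… for (!p U[1,1] (r | !p)):
  j=1: fails
  j=2: fails
  j=3: holds
First hit at j=3, so smallest k = 3-1 = 2.

2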